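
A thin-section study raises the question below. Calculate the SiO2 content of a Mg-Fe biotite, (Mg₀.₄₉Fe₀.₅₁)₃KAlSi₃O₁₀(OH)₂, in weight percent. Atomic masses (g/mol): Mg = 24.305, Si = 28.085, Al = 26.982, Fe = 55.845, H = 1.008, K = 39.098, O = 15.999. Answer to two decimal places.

38.72 wt%

Formula mass = 465.510 g/mol.
3 Si → 3.0000 mol SiO2 per formula unit; M(SiO2) = 60.083, so SiO2 mass = 180.249 g.
180.249/465.510 × 100 = 38.72 wt%.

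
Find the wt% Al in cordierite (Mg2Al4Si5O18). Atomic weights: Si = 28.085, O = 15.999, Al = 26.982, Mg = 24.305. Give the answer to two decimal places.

Formula mass = 2*24.305 + 4*26.982 + 5*28.085 + 18*15.999 = 584.945 g/mol, of which 107.928 g is Al.
So Al makes up 107.928/584.945 = 0.1845 of the mass, i.e. 18.45%.

18.45 mass %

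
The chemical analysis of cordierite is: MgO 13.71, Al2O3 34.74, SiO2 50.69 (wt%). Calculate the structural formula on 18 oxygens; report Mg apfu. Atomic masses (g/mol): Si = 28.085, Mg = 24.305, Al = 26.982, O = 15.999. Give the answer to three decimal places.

2.008 Mg apfu

13.71 wt% MgO ÷ 40.304 g/mol = 0.34016 mol, giving 0.34016 Mg and 0.34016 O.
34.74 wt% Al2O3 ÷ 101.961 g/mol = 0.34072 mol, giving 0.68144 Al and 1.02216 O.
50.69 wt% SiO2 ÷ 60.083 g/mol = 0.84367 mol, giving 0.84367 Si and 1.68734 O.
Oxygen sums to 3.04966; scaling by 18/3.04966 = 5.90230 puts the formula on 18 O.
Mg: 0.34016 × 5.90230 = 2.008 atoms per formula unit.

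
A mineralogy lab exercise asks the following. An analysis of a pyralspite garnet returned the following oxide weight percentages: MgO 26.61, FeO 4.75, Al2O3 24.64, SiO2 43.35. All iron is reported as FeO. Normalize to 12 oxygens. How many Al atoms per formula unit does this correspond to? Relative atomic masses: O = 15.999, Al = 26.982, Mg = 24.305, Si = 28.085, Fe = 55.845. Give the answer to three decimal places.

MgO (M=40.304): mol = 0.66023; Mg = 0.66023, O = 0.66023.
FeO (M=71.844): mol = 0.06612; Fe = 0.06612, O = 0.06612.
Al2O3 (M=101.961): mol = 0.24166; Al = 0.48332, O = 0.72498.
SiO2 (M=60.083): mol = 0.72150; Si = 0.72150, O = 1.44300.
ΣO = 2.89433; factor = 12/ΣO = 4.14604.
Al apfu = 0.48332 × 4.14604 = 2.004.

2.004 Al apfu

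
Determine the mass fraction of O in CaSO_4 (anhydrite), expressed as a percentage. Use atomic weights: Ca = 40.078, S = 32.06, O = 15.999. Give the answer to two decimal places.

Formula mass = 1·40.078 + 1·32.06 + 4·15.999 = 136.134 g/mol, of which 63.996 g is O.
So O makes up 63.996/136.134 = 0.4701 of the mass, i.e. 47.01%.

47.01 mass %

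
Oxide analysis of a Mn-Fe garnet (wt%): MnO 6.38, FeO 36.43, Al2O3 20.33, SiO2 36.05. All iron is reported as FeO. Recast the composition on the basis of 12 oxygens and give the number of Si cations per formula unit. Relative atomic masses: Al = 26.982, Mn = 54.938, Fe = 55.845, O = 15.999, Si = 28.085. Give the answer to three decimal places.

3.006 Si apfu

MnO (M=70.937): mol = 0.08994; Mn = 0.08994, O = 0.08994.
FeO (M=71.844): mol = 0.50707; Fe = 0.50707, O = 0.50707.
Al2O3 (M=101.961): mol = 0.19939; Al = 0.39878, O = 0.59817.
SiO2 (M=60.083): mol = 0.60000; Si = 0.60000, O = 1.20000.
ΣO = 2.39518; factor = 12/ΣO = 5.01006.
Si apfu = 0.60000 × 5.01006 = 3.006.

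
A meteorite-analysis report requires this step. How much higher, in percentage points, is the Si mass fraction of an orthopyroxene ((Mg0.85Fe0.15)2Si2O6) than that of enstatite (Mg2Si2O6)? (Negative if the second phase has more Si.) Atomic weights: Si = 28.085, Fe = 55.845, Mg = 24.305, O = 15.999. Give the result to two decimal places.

M((Mg0.85Fe0.15)2Si2O6) = 210.236 g/mol, so wt% Si = 56.170/210.236 × 100 = 26.72%.
M(Mg2Si2O6) = 200.774 g/mol, so wt% Si = 56.170/200.774 × 100 = 27.98%.
26.72 − 27.98 = -1.26 pp.

-1.26 percentage points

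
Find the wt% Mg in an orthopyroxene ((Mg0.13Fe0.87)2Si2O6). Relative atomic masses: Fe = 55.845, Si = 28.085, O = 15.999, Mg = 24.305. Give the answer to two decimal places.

2.47 mass %

M((Mg0.13Fe0.87)2Si2O6) = 255.654 g/mol.
Mg contributes 0.26 × 24.305 = 6.319 g per mole.
6.319/255.654 = 0.0247 → 2.47%.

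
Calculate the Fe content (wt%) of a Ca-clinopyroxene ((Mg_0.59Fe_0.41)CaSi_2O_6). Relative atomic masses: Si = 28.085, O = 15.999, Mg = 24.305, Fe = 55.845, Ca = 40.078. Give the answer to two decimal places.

9.98 wt%

Formula mass = 0.59*24.305 + 0.41*55.845 + 1*40.078 + 2*28.085 + 6*15.999 = 229.478 g/mol, of which 22.896 g is Fe.
So Fe makes up 22.896/229.478 = 0.0998 of the mass, i.e. 9.98%.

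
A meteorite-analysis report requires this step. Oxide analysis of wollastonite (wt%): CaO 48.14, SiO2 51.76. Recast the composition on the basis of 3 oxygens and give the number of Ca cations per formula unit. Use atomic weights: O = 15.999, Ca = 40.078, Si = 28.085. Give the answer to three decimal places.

0.998 Ca apfu

CaO (M=56.077): mol = 0.85846; Ca = 0.85846, O = 0.85846.
SiO2 (M=60.083): mol = 0.86147; Si = 0.86147, O = 1.72294.
ΣO = 2.58140; factor = 3/ΣO = 1.16216.
Ca apfu = 0.85846 × 1.16216 = 0.998.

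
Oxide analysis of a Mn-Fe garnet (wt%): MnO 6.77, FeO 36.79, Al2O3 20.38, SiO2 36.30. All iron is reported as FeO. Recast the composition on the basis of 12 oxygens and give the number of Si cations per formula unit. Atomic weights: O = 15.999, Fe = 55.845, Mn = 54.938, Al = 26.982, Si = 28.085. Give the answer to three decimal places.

3.001 Si apfu

MnO: 6.77/70.937 = 0.09544 mol → 0.09544 mol Mn, 0.09544 mol O.
FeO: 36.79/71.844 = 0.51208 mol → 0.51208 mol Fe, 0.51208 mol O.
Al2O3: 20.38/101.961 = 0.19988 mol → 0.39976 mol Al, 0.59964 mol O.
SiO2: 36.30/60.083 = 0.60416 mol → 0.60416 mol Si, 1.20832 mol O.
Total oxygen = 2.41548 mol. Normalization factor = 12/2.41548 = 4.96796.
Si per 12 O = 0.60416 × 4.96796 = 3.001.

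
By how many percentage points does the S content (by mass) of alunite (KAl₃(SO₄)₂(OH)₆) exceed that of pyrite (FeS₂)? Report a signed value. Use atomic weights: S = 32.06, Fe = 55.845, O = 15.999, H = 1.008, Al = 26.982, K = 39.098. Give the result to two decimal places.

-37.97 percentage points

First mineral: 64.120 g S in 414.198 g formula = 15.48 wt% S.
Second mineral: 64.120 g S in 119.965 g formula = 53.45 wt% S.
15.48% − 53.45% gives a difference of -37.97 percentage points.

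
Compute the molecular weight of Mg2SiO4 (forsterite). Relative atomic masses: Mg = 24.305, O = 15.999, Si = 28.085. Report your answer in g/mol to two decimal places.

The formula mass is the sum 2*24.305 + 1*28.085 + 4*15.999.

140.69 g/mol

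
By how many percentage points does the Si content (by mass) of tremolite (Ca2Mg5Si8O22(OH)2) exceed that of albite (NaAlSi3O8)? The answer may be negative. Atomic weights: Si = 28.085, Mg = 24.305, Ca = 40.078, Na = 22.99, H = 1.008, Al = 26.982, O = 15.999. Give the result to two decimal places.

M(Ca2Mg5Si8O22(OH)2) = 812.353 g/mol, so wt% Si = 224.680/812.353 × 100 = 27.66%.
M(NaAlSi3O8) = 262.219 g/mol, so wt% Si = 84.255/262.219 × 100 = 32.13%.
27.66 − 32.13 = -4.47 pp.

-4.47 percentage points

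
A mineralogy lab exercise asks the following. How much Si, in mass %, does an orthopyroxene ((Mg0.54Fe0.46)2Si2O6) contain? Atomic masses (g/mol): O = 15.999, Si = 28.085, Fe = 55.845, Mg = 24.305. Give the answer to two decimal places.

Molar mass of (Mg0.54Fe0.46)2Si2O6: 1.08*24.305 + 0.92*55.845 + 2*28.085 + 6*15.999 = 229.791 g/mol.
Mass of Si per formula unit: 2 × 28.085 = 56.170 g.
Weight fraction Si = 56.170 / 229.791 = 0.2444.

24.44 mass %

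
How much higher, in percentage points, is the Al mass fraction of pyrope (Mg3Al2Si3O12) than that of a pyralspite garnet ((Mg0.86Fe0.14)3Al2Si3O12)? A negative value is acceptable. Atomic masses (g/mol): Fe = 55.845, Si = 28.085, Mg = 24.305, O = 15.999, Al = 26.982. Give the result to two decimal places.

Al in Mg3Al2Si3O12: molar mass 403.122 g/mol; 2×26.982 = 53.964 g → 13.39 wt%.
Al in (Mg0.86Fe0.14)3Al2Si3O12: molar mass 416.369 g/mol; 2×26.982 = 53.964 g → 12.96 wt%.
Difference = 13.39 − 12.96 = 0.43 percentage points.

0.43 percentage points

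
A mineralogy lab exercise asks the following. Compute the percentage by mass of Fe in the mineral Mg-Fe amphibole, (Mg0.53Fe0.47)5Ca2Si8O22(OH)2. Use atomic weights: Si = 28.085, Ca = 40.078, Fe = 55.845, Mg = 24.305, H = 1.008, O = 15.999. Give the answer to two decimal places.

M((Mg0.53Fe0.47)5Ca2Si8O22(OH)2) = 886.472 g/mol.
Fe contributes 2.35 × 55.845 = 131.236 g per mole.
131.236/886.472 = 0.1480 → 14.80%.

14.80 wt%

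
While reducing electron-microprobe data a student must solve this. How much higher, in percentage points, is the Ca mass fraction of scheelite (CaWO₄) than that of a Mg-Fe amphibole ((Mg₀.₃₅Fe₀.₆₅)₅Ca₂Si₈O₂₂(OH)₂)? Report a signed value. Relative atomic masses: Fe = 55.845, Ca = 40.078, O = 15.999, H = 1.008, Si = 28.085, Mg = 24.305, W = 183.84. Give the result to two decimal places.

5.16 percentage points

First mineral: 40.078 g Ca in 287.914 g formula = 13.92 wt% Ca.
Second mineral: 80.156 g Ca in 914.858 g formula = 8.76 wt% Ca.
13.92% − 8.76% gives a difference of 5.16 percentage points.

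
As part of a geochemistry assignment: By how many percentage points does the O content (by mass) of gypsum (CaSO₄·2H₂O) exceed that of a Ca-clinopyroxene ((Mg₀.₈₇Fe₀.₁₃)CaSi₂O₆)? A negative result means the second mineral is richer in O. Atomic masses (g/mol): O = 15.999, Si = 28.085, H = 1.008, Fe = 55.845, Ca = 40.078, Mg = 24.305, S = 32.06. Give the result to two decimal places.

12.25 percentage points

First mineral: 95.994 g O in 172.164 g formula = 55.76 wt% O.
Second mineral: 95.994 g O in 220.647 g formula = 43.51 wt% O.
55.76% − 43.51% gives a difference of 12.25 percentage points.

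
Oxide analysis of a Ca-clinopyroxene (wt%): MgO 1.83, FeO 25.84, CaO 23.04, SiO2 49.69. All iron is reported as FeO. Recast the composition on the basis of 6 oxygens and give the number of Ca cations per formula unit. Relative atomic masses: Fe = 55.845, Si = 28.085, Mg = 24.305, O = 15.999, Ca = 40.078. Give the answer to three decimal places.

0.998 Ca apfu

MgO (M=40.304): mol = 0.04540; Mg = 0.04540, O = 0.04540.
FeO (M=71.844): mol = 0.35967; Fe = 0.35967, O = 0.35967.
CaO (M=56.077): mol = 0.41086; Ca = 0.41086, O = 0.41086.
SiO2 (M=60.083): mol = 0.82702; Si = 0.82702, O = 1.65404.
ΣO = 2.46997; factor = 6/ΣO = 2.42918.
Ca apfu = 0.41086 × 2.42918 = 0.998.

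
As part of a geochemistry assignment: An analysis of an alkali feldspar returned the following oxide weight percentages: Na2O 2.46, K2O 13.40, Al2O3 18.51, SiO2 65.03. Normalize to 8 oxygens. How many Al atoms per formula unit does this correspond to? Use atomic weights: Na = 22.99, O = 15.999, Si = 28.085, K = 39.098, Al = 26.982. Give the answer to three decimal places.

2.46 wt% Na2O ÷ 61.979 g/mol = 0.03969 mol, giving 0.07938 Na and 0.03969 O.
13.40 wt% K2O ÷ 94.195 g/mol = 0.14226 mol, giving 0.28452 K and 0.14226 O.
18.51 wt% Al2O3 ÷ 101.961 g/mol = 0.18154 mol, giving 0.36308 Al and 0.54462 O.
65.03 wt% SiO2 ÷ 60.083 g/mol = 1.08234 mol, giving 1.08234 Si and 2.16468 O.
Oxygen sums to 2.89125; scaling by 8/2.89125 = 2.76697 puts the formula on 8 O.
Al: 0.36308 × 2.76697 = 1.005 atoms per formula unit.

1.005 Al apfu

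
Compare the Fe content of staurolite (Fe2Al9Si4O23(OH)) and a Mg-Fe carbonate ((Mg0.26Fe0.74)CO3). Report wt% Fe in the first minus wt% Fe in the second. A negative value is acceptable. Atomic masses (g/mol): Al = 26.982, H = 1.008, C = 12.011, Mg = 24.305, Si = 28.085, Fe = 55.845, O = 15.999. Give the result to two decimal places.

-25.28 percentage points

First mineral: 111.690 g Fe in 851.852 g formula = 13.11 wt% Fe.
Second mineral: 41.325 g Fe in 107.653 g formula = 38.39 wt% Fe.
13.11% − 38.39% gives a difference of -25.28 percentage points.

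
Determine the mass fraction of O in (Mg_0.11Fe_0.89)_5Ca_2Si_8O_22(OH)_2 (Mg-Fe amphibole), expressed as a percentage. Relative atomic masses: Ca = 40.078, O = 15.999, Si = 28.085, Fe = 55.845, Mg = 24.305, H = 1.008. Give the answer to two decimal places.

40.30 weight percent

Molar mass of (Mg_0.11Fe_0.89)_5Ca_2Si_8O_22(OH)_2: 0.55·24.305 + 4.45·55.845 + 2·40.078 + 8·28.085 + 24·15.999 + 2·1.008 = 952.706 g/mol.
Mass of O per formula unit: 24 × 15.999 = 383.976 g.
Weight fraction O = 383.976 / 952.706 = 0.4030.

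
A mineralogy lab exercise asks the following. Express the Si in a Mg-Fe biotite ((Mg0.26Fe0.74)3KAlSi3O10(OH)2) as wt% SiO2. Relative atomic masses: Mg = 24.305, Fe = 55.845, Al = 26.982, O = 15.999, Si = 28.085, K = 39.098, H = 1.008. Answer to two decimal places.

36.99 wt%

Formula mass = 487.273 g/mol.
3 Si → 3.0000 mol SiO2 per formula unit; M(SiO2) = 60.083, so SiO2 mass = 180.249 g.
180.249/487.273 × 100 = 36.99 wt%.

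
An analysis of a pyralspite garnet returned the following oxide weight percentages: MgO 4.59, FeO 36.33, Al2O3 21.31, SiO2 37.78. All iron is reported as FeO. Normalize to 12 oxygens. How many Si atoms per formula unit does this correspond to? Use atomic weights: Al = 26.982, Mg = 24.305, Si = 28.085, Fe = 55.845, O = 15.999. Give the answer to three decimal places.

3.013 Si apfu

MgO (M=40.304): mol = 0.11388; Mg = 0.11388, O = 0.11388.
FeO (M=71.844): mol = 0.50568; Fe = 0.50568, O = 0.50568.
Al2O3 (M=101.961): mol = 0.20900; Al = 0.41800, O = 0.62700.
SiO2 (M=60.083): mol = 0.62880; Si = 0.62880, O = 1.25760.
ΣO = 2.50416; factor = 12/ΣO = 4.79203.
Si apfu = 0.62880 × 4.79203 = 3.013.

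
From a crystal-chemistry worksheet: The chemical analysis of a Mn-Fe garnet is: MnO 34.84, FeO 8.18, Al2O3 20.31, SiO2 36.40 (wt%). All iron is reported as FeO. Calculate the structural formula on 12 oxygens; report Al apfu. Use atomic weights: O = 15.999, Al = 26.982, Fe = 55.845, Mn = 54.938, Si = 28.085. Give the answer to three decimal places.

1.980 Al apfu

MnO: 34.84/70.937 = 0.49114 mol → 0.49114 mol Mn, 0.49114 mol O.
FeO: 8.18/71.844 = 0.11386 mol → 0.11386 mol Fe, 0.11386 mol O.
Al2O3: 20.31/101.961 = 0.19919 mol → 0.39838 mol Al, 0.59757 mol O.
SiO2: 36.40/60.083 = 0.60583 mol → 0.60583 mol Si, 1.21166 mol O.
Total oxygen = 2.41423 mol. Normalization factor = 12/2.41423 = 4.97053.
Al per 12 O = 0.39838 × 4.97053 = 1.980.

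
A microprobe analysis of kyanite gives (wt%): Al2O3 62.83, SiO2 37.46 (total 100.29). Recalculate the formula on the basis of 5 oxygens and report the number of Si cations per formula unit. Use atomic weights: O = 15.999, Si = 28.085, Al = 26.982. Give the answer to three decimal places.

1.007 Si apfu

Al2O3: 62.83/101.961 = 0.61622 mol → 1.23244 mol Al, 1.84866 mol O.
SiO2: 37.46/60.083 = 0.62347 mol → 0.62347 mol Si, 1.24694 mol O.
Total oxygen = 3.09560 mol. Normalization factor = 5/3.09560 = 1.61520.
Si per 5 O = 0.62347 × 1.61520 = 1.007.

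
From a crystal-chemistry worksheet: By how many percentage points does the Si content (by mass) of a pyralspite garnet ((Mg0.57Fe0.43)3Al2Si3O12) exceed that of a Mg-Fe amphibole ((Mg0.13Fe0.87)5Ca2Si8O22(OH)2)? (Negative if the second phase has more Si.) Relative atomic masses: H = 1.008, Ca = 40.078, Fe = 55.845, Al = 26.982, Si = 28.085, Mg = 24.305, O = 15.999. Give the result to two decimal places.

-4.68 percentage points

First mineral: 84.255 g Si in 443.809 g formula = 18.98 wt% Si.
Second mineral: 224.680 g Si in 949.552 g formula = 23.66 wt% Si.
18.98% − 23.66% gives a difference of -4.68 percentage points.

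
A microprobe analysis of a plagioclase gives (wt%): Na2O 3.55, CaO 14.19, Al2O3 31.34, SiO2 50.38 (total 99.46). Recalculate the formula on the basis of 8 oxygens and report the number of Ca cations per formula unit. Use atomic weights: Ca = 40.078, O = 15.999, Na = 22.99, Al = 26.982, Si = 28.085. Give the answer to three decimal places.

3.55 wt% Na2O ÷ 61.979 g/mol = 0.05728 mol, giving 0.11456 Na and 0.05728 O.
14.19 wt% CaO ÷ 56.077 g/mol = 0.25304 mol, giving 0.25304 Ca and 0.25304 O.
31.34 wt% Al2O3 ÷ 101.961 g/mol = 0.30737 mol, giving 0.61474 Al and 0.92211 O.
50.38 wt% SiO2 ÷ 60.083 g/mol = 0.83851 mol, giving 0.83851 Si and 1.67702 O.
Oxygen sums to 2.90945; scaling by 8/2.90945 = 2.74966 puts the formula on 8 O.
Ca: 0.25304 × 2.74966 = 0.696 atoms per formula unit.

0.696 Ca apfu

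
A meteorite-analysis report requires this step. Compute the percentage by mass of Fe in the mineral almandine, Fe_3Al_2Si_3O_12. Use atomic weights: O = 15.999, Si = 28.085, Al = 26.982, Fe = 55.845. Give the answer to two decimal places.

33.66 wt%

M(Fe_3Al_2Si_3O_12) = 497.742 g/mol.
Fe contributes 3 × 55.845 = 167.535 g per mole.
167.535/497.742 = 0.3366 → 33.66%.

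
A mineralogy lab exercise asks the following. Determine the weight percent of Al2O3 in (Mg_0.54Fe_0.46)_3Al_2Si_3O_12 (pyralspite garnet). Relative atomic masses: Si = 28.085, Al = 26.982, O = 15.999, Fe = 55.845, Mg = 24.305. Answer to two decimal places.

M((Mg_0.54Fe_0.46)_3Al_2Si_3O_12) = 446.647 g/mol; M(Al2O3) = 101.961 g/mol.
Moles Al2O3 per formula unit = 2 Al ÷ 2 = 1.0000.
Al2O3 fraction = (1.0000 × 101.961) / 446.647 = 101.961/446.647 = 0.2283.

22.83 wt%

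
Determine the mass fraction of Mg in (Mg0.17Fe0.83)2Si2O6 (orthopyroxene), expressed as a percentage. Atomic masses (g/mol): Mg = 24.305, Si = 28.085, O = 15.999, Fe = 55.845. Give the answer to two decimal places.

Molar mass of (Mg0.17Fe0.83)2Si2O6: 0.34·24.305 + 1.66·55.845 + 2·28.085 + 6·15.999 = 253.130 g/mol.
Mass of Mg per formula unit: 0.34 × 24.305 = 8.264 g.
Weight fraction Mg = 8.264 / 253.130 = 0.0326.

3.26 wt%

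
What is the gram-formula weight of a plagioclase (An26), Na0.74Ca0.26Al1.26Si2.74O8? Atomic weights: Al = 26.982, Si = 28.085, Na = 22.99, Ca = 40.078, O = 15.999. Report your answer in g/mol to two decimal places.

The formula mass is the sum 0.74×22.99 + 0.26×40.078 + 1.26×26.982 + 2.74×28.085 + 8×15.999.

266.38 g/mol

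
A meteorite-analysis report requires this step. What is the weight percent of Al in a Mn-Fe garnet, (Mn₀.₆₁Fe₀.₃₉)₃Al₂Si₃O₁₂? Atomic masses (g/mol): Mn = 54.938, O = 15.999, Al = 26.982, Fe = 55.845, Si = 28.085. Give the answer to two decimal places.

M((Mn₀.₆₁Fe₀.₃₉)₃Al₂Si₃O₁₂) = 496.082 g/mol.
Al contributes 2 × 26.982 = 53.964 g per mole.
53.964/496.082 = 0.1088 → 10.88%.

10.88 wt%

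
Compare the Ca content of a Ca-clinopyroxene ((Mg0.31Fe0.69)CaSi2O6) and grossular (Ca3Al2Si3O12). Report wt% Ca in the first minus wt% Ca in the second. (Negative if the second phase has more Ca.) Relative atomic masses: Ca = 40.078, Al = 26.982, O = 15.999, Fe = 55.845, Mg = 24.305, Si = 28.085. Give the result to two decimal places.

M((Mg0.31Fe0.69)CaSi2O6) = 238.310 g/mol, so wt% Ca = 40.078/238.310 × 100 = 16.82%.
M(Ca3Al2Si3O12) = 450.441 g/mol, so wt% Ca = 120.234/450.441 × 100 = 26.69%.
16.82 − 26.69 = -9.87 pp.

-9.87 percentage points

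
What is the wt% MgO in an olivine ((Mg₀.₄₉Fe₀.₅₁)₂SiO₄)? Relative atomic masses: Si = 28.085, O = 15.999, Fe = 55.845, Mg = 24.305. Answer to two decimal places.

M((Mg₀.₄₉Fe₀.₅₁)₂SiO₄) = 172.862 g/mol; M(MgO) = 40.304 g/mol.
Moles MgO per formula unit = 0.98 Mg ÷ 1 = 0.9800.
MgO fraction = (0.9800 × 40.304) / 172.862 = 39.498/172.862 = 0.2285.

22.85 wt%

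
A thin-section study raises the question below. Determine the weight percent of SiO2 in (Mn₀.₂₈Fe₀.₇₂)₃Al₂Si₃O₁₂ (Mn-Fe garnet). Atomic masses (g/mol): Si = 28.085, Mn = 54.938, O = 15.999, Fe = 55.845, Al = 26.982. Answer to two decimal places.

36.27 wt%

M((Mn₀.₂₈Fe₀.₇₂)₃Al₂Si₃O₁₂) = 496.980 g/mol; M(SiO2) = 60.083 g/mol.
Moles SiO2 per formula unit = 3 Si ÷ 1 = 3.0000.
SiO2 fraction = (3.0000 × 60.083) / 496.980 = 180.249/496.980 = 0.3627.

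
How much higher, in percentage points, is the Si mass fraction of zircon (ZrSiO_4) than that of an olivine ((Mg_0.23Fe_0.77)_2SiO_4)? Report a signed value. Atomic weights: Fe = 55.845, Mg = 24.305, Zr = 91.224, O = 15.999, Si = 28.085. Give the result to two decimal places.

0.48 percentage points

M(ZrSiO_4) = 183.305 g/mol, so wt% Si = 28.085/183.305 × 100 = 15.32%.
M((Mg_0.23Fe_0.77)_2SiO_4) = 189.263 g/mol, so wt% Si = 28.085/189.263 × 100 = 14.84%.
15.32 − 14.84 = 0.48 pp.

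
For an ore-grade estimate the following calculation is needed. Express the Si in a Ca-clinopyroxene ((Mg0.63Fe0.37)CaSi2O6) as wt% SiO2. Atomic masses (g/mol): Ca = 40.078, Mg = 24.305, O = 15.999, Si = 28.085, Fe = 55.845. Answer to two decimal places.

52.65 wt%

Formula mass = 228.217 g/mol.
2 Si → 2.0000 mol SiO2 per formula unit; M(SiO2) = 60.083, so SiO2 mass = 120.166 g.
120.166/228.217 × 100 = 52.65 wt%.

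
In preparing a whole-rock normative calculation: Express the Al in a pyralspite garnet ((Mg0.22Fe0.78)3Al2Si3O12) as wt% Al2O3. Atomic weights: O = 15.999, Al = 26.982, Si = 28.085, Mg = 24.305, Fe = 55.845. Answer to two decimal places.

Molar mass of (Mg0.22Fe0.78)3Al2Si3O12 = 0.66·24.305 + 2.34·55.845 + 2·26.982 + 3·28.085 + 12·15.999 = 476.926 g/mol.
Each formula unit contains 2 Al, equivalent to 2/2 = 1.0000 mol Al2O3.
M(Al2O3) = 2×26.982 + 3×15.999 = 101.961 g/mol.
Mass of Al2O3 per formula unit = 1.0000 × 101.961 = 101.961 g.
Al2O3 wt% = 101.961 / 476.926 × 100 = 21.38%.

21.38 wt%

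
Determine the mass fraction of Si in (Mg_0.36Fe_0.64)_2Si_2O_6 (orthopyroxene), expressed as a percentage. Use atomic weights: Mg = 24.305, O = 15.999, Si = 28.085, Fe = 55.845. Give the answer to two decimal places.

Molar mass of (Mg_0.36Fe_0.64)_2Si_2O_6: 0.72×24.305 + 1.28×55.845 + 2×28.085 + 6×15.999 = 241.145 g/mol.
Mass of Si per formula unit: 2 × 28.085 = 56.170 g.
Weight fraction Si = 56.170 / 241.145 = 0.2329.

23.29 mass %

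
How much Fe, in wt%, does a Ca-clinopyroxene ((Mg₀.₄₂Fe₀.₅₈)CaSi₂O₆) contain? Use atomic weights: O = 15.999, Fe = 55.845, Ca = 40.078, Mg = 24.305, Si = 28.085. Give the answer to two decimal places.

13.79 wt%

M((Mg₀.₄₂Fe₀.₅₈)CaSi₂O₆) = 234.840 g/mol.
Fe contributes 0.58 × 55.845 = 32.390 g per mole.
32.390/234.840 = 0.1379 → 13.79%.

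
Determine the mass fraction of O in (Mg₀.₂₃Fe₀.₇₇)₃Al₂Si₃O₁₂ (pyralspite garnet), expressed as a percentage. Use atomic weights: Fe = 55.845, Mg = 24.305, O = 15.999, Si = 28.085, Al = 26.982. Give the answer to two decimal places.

40.34 weight percent

Formula mass = 0.69×24.305 + 2.31×55.845 + 2×26.982 + 3×28.085 + 12×15.999 = 475.979 g/mol, of which 191.988 g is O.
So O makes up 191.988/475.979 = 0.4034 of the mass, i.e. 40.34%.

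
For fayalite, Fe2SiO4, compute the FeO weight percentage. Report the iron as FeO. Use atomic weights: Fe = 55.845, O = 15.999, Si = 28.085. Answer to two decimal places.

Molar mass of Fe2SiO4 = 2*55.845 + 1*28.085 + 4*15.999 = 203.771 g/mol.
Each formula unit contains 2 Fe, equivalent to 2/1 = 2.0000 mol FeO.
M(FeO) = 1×55.845 + 1×15.999 = 71.844 g/mol.
Mass of FeO per formula unit = 2.0000 × 71.844 = 143.688 g.
FeO wt% = 143.688 / 203.771 × 100 = 70.51%.

70.51 wt%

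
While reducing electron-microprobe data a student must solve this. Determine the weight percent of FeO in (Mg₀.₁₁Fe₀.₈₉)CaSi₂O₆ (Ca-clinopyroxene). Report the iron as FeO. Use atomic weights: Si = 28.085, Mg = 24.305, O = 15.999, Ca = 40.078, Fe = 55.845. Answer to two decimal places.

Formula mass = 244.618 g/mol.
0.89 Fe → 0.8900 mol FeO per formula unit; M(FeO) = 71.844, so FeO mass = 63.941 g.
63.941/244.618 × 100 = 26.14 wt%.

26.14 wt%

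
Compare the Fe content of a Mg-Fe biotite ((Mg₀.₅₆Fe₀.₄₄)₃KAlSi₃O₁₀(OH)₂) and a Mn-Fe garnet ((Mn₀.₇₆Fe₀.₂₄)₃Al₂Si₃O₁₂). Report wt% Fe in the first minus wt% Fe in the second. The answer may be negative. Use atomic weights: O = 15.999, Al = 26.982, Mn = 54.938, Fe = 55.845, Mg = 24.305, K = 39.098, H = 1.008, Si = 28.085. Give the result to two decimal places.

Fe in (Mg₀.₅₆Fe₀.₄₄)₃KAlSi₃O₁₀(OH)₂: molar mass 458.887 g/mol; 1.32×55.845 = 73.715 g → 16.06 wt%.
Fe in (Mn₀.₇₆Fe₀.₂₄)₃Al₂Si₃O₁₂: molar mass 495.674 g/mol; 0.72×55.845 = 40.208 g → 8.11 wt%.
Difference = 16.06 − 8.11 = 7.95 percentage points.

7.95 percentage points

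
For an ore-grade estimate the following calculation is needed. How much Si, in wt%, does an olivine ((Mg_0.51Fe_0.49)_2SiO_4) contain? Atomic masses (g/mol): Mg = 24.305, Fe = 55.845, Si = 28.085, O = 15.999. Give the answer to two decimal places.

16.37 wt%

M((Mg_0.51Fe_0.49)_2SiO_4) = 171.600 g/mol.
Si contributes 1 × 28.085 = 28.085 g per mole.
28.085/171.600 = 0.1637 → 16.37%.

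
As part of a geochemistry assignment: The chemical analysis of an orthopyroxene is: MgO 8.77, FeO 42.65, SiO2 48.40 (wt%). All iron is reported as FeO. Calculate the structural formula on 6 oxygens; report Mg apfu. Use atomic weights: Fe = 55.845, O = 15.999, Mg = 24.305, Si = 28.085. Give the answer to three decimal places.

MgO (M=40.304): mol = 0.21760; Mg = 0.21760, O = 0.21760.
FeO (M=71.844): mol = 0.59365; Fe = 0.59365, O = 0.59365.
SiO2 (M=60.083): mol = 0.80555; Si = 0.80555, O = 1.61110.
ΣO = 2.42235; factor = 6/ΣO = 2.47693.
Mg apfu = 0.21760 × 2.47693 = 0.539.

0.539 Mg apfu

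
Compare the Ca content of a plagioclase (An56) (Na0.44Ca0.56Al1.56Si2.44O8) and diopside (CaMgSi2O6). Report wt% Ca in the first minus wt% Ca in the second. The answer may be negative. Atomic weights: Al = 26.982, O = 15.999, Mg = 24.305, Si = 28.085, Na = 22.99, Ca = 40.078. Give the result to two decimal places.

-10.23 percentage points

Ca in Na0.44Ca0.56Al1.56Si2.44O8: molar mass 271.171 g/mol; 0.56×40.078 = 22.444 g → 8.28 wt%.
Ca in CaMgSi2O6: molar mass 216.547 g/mol; 1×40.078 = 40.078 g → 18.51 wt%.
Difference = 8.28 − 18.51 = -10.23 percentage points.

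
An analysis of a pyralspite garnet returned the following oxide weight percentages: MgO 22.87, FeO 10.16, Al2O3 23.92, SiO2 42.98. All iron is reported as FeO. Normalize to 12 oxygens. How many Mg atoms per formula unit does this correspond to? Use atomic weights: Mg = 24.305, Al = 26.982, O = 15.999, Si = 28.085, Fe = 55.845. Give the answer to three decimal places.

2.395 Mg apfu

MgO (M=40.304): mol = 0.56744; Mg = 0.56744, O = 0.56744.
FeO (M=71.844): mol = 0.14142; Fe = 0.14142, O = 0.14142.
Al2O3 (M=101.961): mol = 0.23460; Al = 0.46920, O = 0.70380.
SiO2 (M=60.083): mol = 0.71534; Si = 0.71534, O = 1.43068.
ΣO = 2.84334; factor = 12/ΣO = 4.22039.
Mg apfu = 0.56744 × 4.22039 = 2.395.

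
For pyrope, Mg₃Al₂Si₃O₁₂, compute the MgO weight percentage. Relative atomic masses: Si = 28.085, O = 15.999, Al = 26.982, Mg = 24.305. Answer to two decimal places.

29.99 wt%

Formula mass = 403.122 g/mol.
3 Mg → 3.0000 mol MgO per formula unit; M(MgO) = 40.304, so MgO mass = 120.912 g.
120.912/403.122 × 100 = 29.99 wt%.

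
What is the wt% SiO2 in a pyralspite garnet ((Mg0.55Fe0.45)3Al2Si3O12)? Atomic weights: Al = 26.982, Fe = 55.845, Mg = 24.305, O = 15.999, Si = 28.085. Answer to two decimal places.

40.44 wt%

M((Mg0.55Fe0.45)3Al2Si3O12) = 445.701 g/mol; M(SiO2) = 60.083 g/mol.
Moles SiO2 per formula unit = 3 Si ÷ 1 = 3.0000.
SiO2 fraction = (3.0000 × 60.083) / 445.701 = 180.249/445.701 = 0.4044.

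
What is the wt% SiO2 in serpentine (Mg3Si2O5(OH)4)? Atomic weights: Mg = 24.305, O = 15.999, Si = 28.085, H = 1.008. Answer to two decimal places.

43.36 wt%

Molar mass of Mg3Si2O5(OH)4 = 3*24.305 + 2*28.085 + 9*15.999 + 4*1.008 = 277.108 g/mol.
Each formula unit contains 2 Si, equivalent to 2/1 = 2.0000 mol SiO2.
M(SiO2) = 1×28.085 + 2×15.999 = 60.083 g/mol.
Mass of SiO2 per formula unit = 2.0000 × 60.083 = 120.166 g.
SiO2 wt% = 120.166 / 277.108 × 100 = 43.36%.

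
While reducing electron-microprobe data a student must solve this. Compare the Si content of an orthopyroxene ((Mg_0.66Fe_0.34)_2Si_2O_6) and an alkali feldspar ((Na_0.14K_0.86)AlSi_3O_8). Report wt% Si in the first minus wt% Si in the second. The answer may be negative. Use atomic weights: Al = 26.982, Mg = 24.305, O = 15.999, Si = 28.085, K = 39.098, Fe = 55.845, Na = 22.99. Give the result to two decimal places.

-5.24 percentage points

First mineral: 56.170 g Si in 222.221 g formula = 25.28 wt% Si.
Second mineral: 84.255 g Si in 276.072 g formula = 30.52 wt% Si.
25.28% − 30.52% gives a difference of -5.24 percentage points.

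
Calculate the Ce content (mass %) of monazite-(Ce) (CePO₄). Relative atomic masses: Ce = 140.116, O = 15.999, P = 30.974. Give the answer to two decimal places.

59.60 mass %

Molar mass of CePO₄: 1×140.116 + 1×30.974 + 4×15.999 = 235.086 g/mol.
Mass of Ce per formula unit: 1 × 140.116 = 140.116 g.
Weight fraction Ce = 140.116 / 235.086 = 0.5960.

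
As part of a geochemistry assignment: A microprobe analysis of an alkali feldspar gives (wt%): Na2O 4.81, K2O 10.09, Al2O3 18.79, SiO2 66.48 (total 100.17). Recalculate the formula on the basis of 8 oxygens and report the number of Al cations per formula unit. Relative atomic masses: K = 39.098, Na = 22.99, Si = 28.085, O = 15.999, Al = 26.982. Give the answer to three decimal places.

Na2O (M=61.979): mol = 0.07761; Na = 0.15522, O = 0.07761.
K2O (M=94.195): mol = 0.10712; K = 0.21424, O = 0.10712.
Al2O3 (M=101.961): mol = 0.18429; Al = 0.36858, O = 0.55287.
SiO2 (M=60.083): mol = 1.10647; Si = 1.10647, O = 2.21294.
ΣO = 2.95054; factor = 8/ΣO = 2.71137.
Al apfu = 0.36858 × 2.71137 = 0.999.

0.999 Al apfu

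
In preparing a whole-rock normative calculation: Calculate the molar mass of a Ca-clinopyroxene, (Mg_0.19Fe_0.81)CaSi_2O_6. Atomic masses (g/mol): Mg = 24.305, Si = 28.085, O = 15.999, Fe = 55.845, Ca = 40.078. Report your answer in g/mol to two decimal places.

242.09 g/mol

M = 0.19(24.305) + 0.81(55.845) + 1(40.078) + 2(28.085) + 6(15.999)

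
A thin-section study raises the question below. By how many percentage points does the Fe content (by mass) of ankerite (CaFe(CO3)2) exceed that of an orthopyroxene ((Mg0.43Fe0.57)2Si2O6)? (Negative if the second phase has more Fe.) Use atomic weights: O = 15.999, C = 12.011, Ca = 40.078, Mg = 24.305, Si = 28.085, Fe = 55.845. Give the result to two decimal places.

Fe in CaFe(CO3)2: molar mass 215.939 g/mol; 1×55.845 = 55.845 g → 25.86 wt%.
Fe in (Mg0.43Fe0.57)2Si2O6: molar mass 236.730 g/mol; 1.14×55.845 = 63.663 g → 26.89 wt%.
Difference = 25.86 − 26.89 = -1.03 percentage points.

-1.03 percentage points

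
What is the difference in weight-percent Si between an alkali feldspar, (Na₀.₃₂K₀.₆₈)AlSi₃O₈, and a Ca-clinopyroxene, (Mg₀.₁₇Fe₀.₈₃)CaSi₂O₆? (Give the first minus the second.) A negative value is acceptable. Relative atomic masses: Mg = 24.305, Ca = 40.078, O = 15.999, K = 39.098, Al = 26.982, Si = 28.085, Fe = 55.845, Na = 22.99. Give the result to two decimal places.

M((Na₀.₃₂K₀.₆₈)AlSi₃O₈) = 273.172 g/mol, so wt% Si = 84.255/273.172 × 100 = 30.84%.
M((Mg₀.₁₇Fe₀.₈₃)CaSi₂O₆) = 242.725 g/mol, so wt% Si = 56.170/242.725 × 100 = 23.14%.
30.84 − 23.14 = 7.70 pp.

7.70 percentage points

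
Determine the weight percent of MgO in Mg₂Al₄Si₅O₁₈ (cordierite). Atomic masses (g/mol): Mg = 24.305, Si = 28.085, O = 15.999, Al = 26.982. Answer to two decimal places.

13.78 wt%

Formula mass = 584.945 g/mol.
2 Mg → 2.0000 mol MgO per formula unit; M(MgO) = 40.304, so MgO mass = 80.608 g.
80.608/584.945 × 100 = 13.78 wt%.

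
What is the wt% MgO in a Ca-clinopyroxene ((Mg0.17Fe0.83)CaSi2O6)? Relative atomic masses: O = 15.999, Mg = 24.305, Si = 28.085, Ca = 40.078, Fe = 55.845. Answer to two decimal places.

2.82 wt%

Molar mass of (Mg0.17Fe0.83)CaSi2O6 = 0.17*24.305 + 0.83*55.845 + 1*40.078 + 2*28.085 + 6*15.999 = 242.725 g/mol.
Each formula unit contains 0.17 Mg, equivalent to 0.17/1 = 0.1700 mol MgO.
M(MgO) = 1×24.305 + 1×15.999 = 40.304 g/mol.
Mass of MgO per formula unit = 0.1700 × 40.304 = 6.852 g.
MgO wt% = 6.852 / 242.725 × 100 = 2.82%.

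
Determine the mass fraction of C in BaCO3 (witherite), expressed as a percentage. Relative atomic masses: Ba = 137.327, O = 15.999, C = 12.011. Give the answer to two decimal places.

6.09 mass %

Molar mass of BaCO3: 1×137.327 + 1×12.011 + 3×15.999 = 197.335 g/mol.
Mass of C per formula unit: 1 × 12.011 = 12.011 g.
Weight fraction C = 12.011 / 197.335 = 0.0609.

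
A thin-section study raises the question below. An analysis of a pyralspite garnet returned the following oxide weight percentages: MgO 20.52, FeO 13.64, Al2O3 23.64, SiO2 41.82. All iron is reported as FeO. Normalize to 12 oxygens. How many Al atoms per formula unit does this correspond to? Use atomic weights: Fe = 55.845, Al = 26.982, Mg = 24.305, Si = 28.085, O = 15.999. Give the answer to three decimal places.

20.52 wt% MgO ÷ 40.304 g/mol = 0.50913 mol, giving 0.50913 Mg and 0.50913 O.
13.64 wt% FeO ÷ 71.844 g/mol = 0.18986 mol, giving 0.18986 Fe and 0.18986 O.
23.64 wt% Al2O3 ÷ 101.961 g/mol = 0.23185 mol, giving 0.46370 Al and 0.69555 O.
41.82 wt% SiO2 ÷ 60.083 g/mol = 0.69604 mol, giving 0.69604 Si and 1.39208 O.
Oxygen sums to 2.78662; scaling by 12/2.78662 = 4.30629 puts the formula on 12 O.
Al: 0.46370 × 4.30629 = 1.997 atoms per formula unit.

1.997 Al apfu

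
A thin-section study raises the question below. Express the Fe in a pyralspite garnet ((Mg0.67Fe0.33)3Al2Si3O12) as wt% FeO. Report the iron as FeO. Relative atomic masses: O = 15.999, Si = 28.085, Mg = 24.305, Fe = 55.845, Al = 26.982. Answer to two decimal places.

16.38 wt%

Formula mass = 434.347 g/mol.
0.99 Fe → 0.9900 mol FeO per formula unit; M(FeO) = 71.844, so FeO mass = 71.126 g.
71.126/434.347 × 100 = 16.38 wt%.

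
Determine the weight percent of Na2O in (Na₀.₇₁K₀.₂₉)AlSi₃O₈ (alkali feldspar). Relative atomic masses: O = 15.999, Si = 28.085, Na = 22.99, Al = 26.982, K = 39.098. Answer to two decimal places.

8.24 wt%

Formula mass = 266.890 g/mol.
0.71 Na → 0.3550 mol Na2O per formula unit; M(Na2O) = 61.979, so Na2O mass = 22.003 g.
22.003/266.890 × 100 = 8.24 wt%.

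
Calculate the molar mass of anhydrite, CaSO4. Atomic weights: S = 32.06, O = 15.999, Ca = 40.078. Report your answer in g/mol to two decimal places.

136.13 g/mol

Ca: 1 × 40.078 = 40.0780
S: 1 × 32.06 = 32.0600
O: 4 × 15.999 = 63.9960
Summing the contributions gives the formula mass.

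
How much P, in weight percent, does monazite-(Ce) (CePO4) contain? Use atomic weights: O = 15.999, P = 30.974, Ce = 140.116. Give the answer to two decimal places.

M(CePO4) = 235.086 g/mol.
P contributes 1 × 30.974 = 30.974 g per mole.
30.974/235.086 = 0.1318 → 13.18%.

13.18 weight percent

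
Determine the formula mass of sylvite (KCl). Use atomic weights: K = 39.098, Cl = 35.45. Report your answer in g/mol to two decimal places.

The formula mass is the sum 1·39.098 + 1·35.45.

74.55 g/mol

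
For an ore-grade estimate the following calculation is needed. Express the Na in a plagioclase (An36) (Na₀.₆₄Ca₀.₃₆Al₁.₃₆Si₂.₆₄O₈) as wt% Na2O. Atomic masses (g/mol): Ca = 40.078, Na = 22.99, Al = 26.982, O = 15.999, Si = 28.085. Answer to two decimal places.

7.40 wt%

M(Na₀.₆₄Ca₀.₃₆Al₁.₃₆Si₂.₆₄O₈) = 267.974 g/mol; M(Na2O) = 61.979 g/mol.
Moles Na2O per formula unit = 0.64 Na ÷ 2 = 0.3200.
Na2O fraction = (0.3200 × 61.979) / 267.974 = 19.833/267.974 = 0.0740.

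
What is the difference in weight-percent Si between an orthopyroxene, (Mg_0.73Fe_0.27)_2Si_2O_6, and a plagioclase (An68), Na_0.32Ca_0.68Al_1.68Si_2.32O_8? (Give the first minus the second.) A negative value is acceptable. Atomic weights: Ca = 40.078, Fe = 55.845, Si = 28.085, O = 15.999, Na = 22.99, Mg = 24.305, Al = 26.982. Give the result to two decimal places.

1.93 percentage points

Si in (Mg_0.73Fe_0.27)_2Si_2O_6: molar mass 217.806 g/mol; 2×28.085 = 56.170 g → 25.79 wt%.
Si in Na_0.32Ca_0.68Al_1.68Si_2.32O_8: molar mass 273.089 g/mol; 2.32×28.085 = 65.157 g → 23.86 wt%.
Difference = 25.79 − 23.86 = 1.93 percentage points.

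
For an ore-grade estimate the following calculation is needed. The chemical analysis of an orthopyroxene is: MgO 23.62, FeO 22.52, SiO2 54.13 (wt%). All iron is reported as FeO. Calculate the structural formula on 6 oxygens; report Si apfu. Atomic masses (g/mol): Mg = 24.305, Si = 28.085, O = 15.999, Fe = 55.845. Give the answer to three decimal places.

MgO (M=40.304): mol = 0.58605; Mg = 0.58605, O = 0.58605.
FeO (M=71.844): mol = 0.31346; Fe = 0.31346, O = 0.31346.
SiO2 (M=60.083): mol = 0.90092; Si = 0.90092, O = 1.80184.
ΣO = 2.70135; factor = 6/ΣO = 2.22111.
Si apfu = 0.90092 × 2.22111 = 2.001.

2.001 Si apfu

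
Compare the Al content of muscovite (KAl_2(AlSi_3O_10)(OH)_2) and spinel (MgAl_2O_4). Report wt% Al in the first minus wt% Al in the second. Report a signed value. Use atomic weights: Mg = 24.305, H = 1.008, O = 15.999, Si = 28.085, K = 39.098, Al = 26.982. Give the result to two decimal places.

-17.61 percentage points

First mineral: 80.946 g Al in 398.303 g formula = 20.32 wt% Al.
Second mineral: 53.964 g Al in 142.265 g formula = 37.93 wt% Al.
20.32% − 37.93% gives a difference of -17.61 percentage points.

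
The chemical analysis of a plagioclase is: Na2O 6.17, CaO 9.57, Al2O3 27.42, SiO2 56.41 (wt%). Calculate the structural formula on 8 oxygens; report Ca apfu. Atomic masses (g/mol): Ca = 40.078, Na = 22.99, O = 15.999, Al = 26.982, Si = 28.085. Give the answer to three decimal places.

Na2O (M=61.979): mol = 0.09955; Na = 0.19910, O = 0.09955.
CaO (M=56.077): mol = 0.17066; Ca = 0.17066, O = 0.17066.
Al2O3 (M=101.961): mol = 0.26893; Al = 0.53786, O = 0.80679.
SiO2 (M=60.083): mol = 0.93887; Si = 0.93887, O = 1.87774.
ΣO = 2.95474; factor = 8/ΣO = 2.70751.
Ca apfu = 0.17066 × 2.70751 = 0.462.

0.462 Ca apfu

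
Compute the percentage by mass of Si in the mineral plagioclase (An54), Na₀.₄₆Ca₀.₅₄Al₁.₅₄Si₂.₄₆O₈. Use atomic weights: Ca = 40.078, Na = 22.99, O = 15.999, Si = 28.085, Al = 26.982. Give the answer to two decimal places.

M(Na₀.₄₆Ca₀.₅₄Al₁.₅₄Si₂.₄₆O₈) = 270.851 g/mol.
Si contributes 2.46 × 28.085 = 69.089 g per mole.
69.089/270.851 = 0.2551 → 25.51%.

25.51 wt%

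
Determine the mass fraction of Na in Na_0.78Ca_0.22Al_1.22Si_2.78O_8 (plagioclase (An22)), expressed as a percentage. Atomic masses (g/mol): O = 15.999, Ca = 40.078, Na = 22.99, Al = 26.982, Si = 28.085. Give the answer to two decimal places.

Molar mass of Na_0.78Ca_0.22Al_1.22Si_2.78O_8: 0.78×22.99 + 0.22×40.078 + 1.22×26.982 + 2.78×28.085 + 8×15.999 = 265.736 g/mol.
Mass of Na per formula unit: 0.78 × 22.99 = 17.932 g.
Weight fraction Na = 17.932 / 265.736 = 0.0675.

6.75 wt%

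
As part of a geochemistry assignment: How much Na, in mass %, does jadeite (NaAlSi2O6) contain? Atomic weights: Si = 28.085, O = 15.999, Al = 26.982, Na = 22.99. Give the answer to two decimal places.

M(NaAlSi2O6) = 202.136 g/mol.
Na contributes 1 × 22.99 = 22.990 g per mole.
22.990/202.136 = 0.1137 → 11.37%.

11.37 mass %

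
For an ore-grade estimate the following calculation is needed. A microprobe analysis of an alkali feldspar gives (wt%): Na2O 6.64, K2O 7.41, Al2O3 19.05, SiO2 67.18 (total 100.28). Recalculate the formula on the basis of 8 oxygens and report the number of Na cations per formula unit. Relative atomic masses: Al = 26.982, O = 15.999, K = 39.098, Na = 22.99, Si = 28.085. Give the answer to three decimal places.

0.575 Na apfu

Na2O (M=61.979): mol = 0.10713; Na = 0.21426, O = 0.10713.
K2O (M=94.195): mol = 0.07867; K = 0.15734, O = 0.07867.
Al2O3 (M=101.961): mol = 0.18684; Al = 0.37368, O = 0.56052.
SiO2 (M=60.083): mol = 1.11812; Si = 1.11812, O = 2.23624.
ΣO = 2.98256; factor = 8/ΣO = 2.68226.
Na apfu = 0.21426 × 2.68226 = 0.575.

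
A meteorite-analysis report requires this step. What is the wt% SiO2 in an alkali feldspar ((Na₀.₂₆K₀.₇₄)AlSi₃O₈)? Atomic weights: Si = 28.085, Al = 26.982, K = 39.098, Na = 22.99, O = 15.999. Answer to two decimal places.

M((Na₀.₂₆K₀.₇₄)AlSi₃O₈) = 274.139 g/mol; M(SiO2) = 60.083 g/mol.
Moles SiO2 per formula unit = 3 Si ÷ 1 = 3.0000.
SiO2 fraction = (3.0000 × 60.083) / 274.139 = 180.249/274.139 = 0.6575.

65.75 wt%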